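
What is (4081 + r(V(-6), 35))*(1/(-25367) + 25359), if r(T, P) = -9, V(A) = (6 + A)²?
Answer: 2619443294144/25367 ≈ 1.0326e+8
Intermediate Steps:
(4081 + r(V(-6), 35))*(1/(-25367) + 25359) = (4081 - 9)*(1/(-25367) + 25359) = 4072*(-1/25367 + 25359) = 4072*(643281752/25367) = 2619443294144/25367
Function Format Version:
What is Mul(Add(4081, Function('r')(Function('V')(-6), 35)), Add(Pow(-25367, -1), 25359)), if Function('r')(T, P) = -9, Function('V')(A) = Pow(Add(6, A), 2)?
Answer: Rational(2619443294144, 25367) ≈ 1.0326e+8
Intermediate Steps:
Mul(Add(4081, Function('r')(Function('V')(-6), 35)), Add(Pow(-25367, -1), 25359)) = Mul(Add(4081, -9), Add(Pow(-25367, -1), 25359)) = Mul(4072, Add(Rational(-1, 25367), 25359)) = Mul(4072, Rational(643281752, 25367)) = Rational(2619443294144, 25367)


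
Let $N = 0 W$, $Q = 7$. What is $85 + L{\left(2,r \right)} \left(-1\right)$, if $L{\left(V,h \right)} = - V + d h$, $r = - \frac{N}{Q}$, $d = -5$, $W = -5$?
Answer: $87$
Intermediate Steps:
$N = 0$ ($N = 0 \left(-5\right) = 0$)
$r = 0$ ($r = - \frac{0}{7} = \left(-1\right) 0 = 0$)
$L{\left(V,h \right)} = - V - 5 h$
$85 + L{\left(2,r \right)} \left(-1\right) = 85 + \left(\left(-1\right) 2 - 0\right) \left(-1\right) = 85 + \left(-2 + 0\right) \left(-1\right) = 85 - -2 = 85 + 2 = 87$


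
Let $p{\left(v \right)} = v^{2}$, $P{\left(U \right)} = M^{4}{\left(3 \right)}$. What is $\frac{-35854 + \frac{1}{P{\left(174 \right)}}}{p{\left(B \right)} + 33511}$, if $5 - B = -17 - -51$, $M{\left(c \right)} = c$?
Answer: $- \frac{2904173}{2782512} \approx -1.0437$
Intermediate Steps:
$B = -29$ ($B = 5 - \left(-17 - -51\right) = 5 - \left(-17 + 51\right) = 5 - 34 = -29$)
$P{\left(U \right)} = 81$ ($P{\left(U \right)} = 3^{4} = 81$)
$\frac{-35854 + \frac{1}{P{\left(174 \right)}}}{p{\left(B \right)} + 33511} = \frac{-35854 + \frac{1}{81}}{\left(-29\right)^{2} + 33511} = \frac{-35854 + \frac{1}{81}}{841 + 33511} = - \frac{2904173}{81 \cdot 34352} = \left(- \frac{2904173}{81}\right) \frac{1}{34352} = - \frac{2904173}{2782512}$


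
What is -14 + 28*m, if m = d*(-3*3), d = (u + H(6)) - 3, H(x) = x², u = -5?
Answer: -7070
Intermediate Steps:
d = 28 (d = (-5 + 6²) - 3 = (-5 + 36) - 3 = 31 - 3 = 28)
m = -252 (m = 28*(-3*3) = 28*(-9) = -252)
-14 + 28*m = -14 + 28*(-252) = -14 - 7056 = -7070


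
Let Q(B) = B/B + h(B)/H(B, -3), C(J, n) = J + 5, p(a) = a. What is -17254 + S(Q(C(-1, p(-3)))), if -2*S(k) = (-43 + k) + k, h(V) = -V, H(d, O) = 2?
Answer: -34463/2 ≈ -17232.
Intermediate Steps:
C(J, n) = 5 + J
Q(B) = 1 - B/2 (Q(B) = B/B - B/2 = 1 - B*(½) = 1 - B/2)
S(k) = 43/2 - k (S(k) = -((-43 + k) + k)/2 = -(-43 + 2*k)/2 = 43/2 - k)
-17254 + S(Q(C(-1, p(-3)))) = -17254 + (43/2 - (1 - (5 - 1)/2)) = -17254 + (43/2 - (1 - ½*4)) = -17254 + (43/2 - (1 - 2)) = -17254 + (43/2 - 1*(-1)) = -17254 + (43/2 + 1) = -17254 + 45/2 = -34463/2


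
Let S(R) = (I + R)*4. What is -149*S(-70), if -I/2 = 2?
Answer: 44104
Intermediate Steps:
I = -4 (I = -2*2 = -4)
S(R) = -16 + 4*R (S(R) = (-4 + R)*4 = -16 + 4*R)
-149*S(-70) = -149*(-16 + 4*(-70)) = -149*(-16 - 280) = -149*(-296) = 44104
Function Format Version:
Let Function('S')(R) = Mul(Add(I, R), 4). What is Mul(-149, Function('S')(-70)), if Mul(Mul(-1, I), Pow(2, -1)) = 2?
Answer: 44104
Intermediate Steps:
I = -4 (I = Mul(-2, 2) = -4)
Function('S')(R) = Add(-16, Mul(4, R)) (Function('S')(R) = Mul(Add(-4, R), 4) = Add(-16, Mul(4, R)))
Mul(-149, Function('S')(-70)) = Mul(-149, Add(-16, Mul(4, -70))) = Mul(-149, Add(-16, -280)) = Mul(-149, -296) = 44104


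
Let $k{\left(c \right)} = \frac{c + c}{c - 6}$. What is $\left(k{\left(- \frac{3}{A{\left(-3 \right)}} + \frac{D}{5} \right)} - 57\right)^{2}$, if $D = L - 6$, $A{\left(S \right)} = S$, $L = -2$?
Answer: $\frac{390625}{121} \approx 3228.3$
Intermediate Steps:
$D = -8$ ($D = -2 - 6 = -8$)
$k{\left(c \right)} = \frac{2 c}{-6 + c}$
$\left(k{\left(- \frac{3}{A{\left(-3 \right)}} + \frac{D}{5} \right)} - 57\right)^{2} = \left(\frac{2 \left(- \frac{3}{-3} - \frac{8}{5}\right)}{-6 - \left(-1 + \frac{8}{5}\right)} - 57\right)^{2} = \left(\frac{2 \left(\left(-3\right) \left(- \frac{1}{3}\right) - \frac{8}{5}\right)}{-6 - \frac{3}{5}} - 57\right)^{2} = \left(\frac{2 \left(1 - \frac{8}{5}\right)}{-6 + \left(1 - \frac{8}{5}\right)} - 57\right)^{2} = \left(2 \left(- \frac{3}{5}\right) \frac{1}{-6 - \frac{3}{5}} - 57\right)^{2} = \left(2 \left(- \frac{3}{5}\right) \frac{1}{- \frac{33}{5}} - 57\right)^{2} = \left(2 \left(- \frac{3}{5}\right) \left(- \frac{5}{33}\right) - 57\right)^{2} = \left(\frac{2}{11} - 57\right)^{2} = \left(- \frac{625}{11}\right)^{2} = \frac{390625}{121}$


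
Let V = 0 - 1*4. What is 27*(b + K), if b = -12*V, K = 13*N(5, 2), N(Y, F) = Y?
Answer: 3051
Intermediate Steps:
V = -4 (V = 0 - 4 = -4)
K = 65 (K = 13*5 = 65)
b = 48 (b = -12*(-4) = 48)
27*(b + K) = 27*(48 + 65) = 27*113 = 3051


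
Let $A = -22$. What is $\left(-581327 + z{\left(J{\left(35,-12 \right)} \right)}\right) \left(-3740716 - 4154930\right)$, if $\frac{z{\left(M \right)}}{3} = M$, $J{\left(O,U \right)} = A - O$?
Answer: $4591302357708$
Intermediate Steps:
$J{\left(O,U \right)} = -22 - O$
$z{\left(M \right)} = 3 M$
$\left(-581327 + z{\left(J{\left(35,-12 \right)} \right)}\right) \left(-3740716 - 4154930\right) = \left(-581327 + 3 \left(-22 - 35\right)\right) \left(-3740716 - 4154930\right) = \left(-581327 + 3 \left(-22 - 35\right)\right) \left(-7895646\right) = \left(-581327 + 3 \left(-57\right)\right) \left(-7895646\right) = \left(-581327 - 171\right) \left(-7895646\right) = \left(-581498\right) \left(-7895646\right) = 4591302357708$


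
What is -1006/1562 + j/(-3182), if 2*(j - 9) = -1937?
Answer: -1702353/4970284 ≈ -0.34251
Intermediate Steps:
j = -1919/2 (j = 9 + (1/2)*(-1937) = 9 - 1937/2 = -1919/2 ≈ -959.50)
-1006/1562 + j/(-3182) = -1006/1562 - 1919/2/(-3182) = -1006*1/1562 - 1919/2*(-1/3182) = -503/781 + 1919/6364 = -1702353/4970284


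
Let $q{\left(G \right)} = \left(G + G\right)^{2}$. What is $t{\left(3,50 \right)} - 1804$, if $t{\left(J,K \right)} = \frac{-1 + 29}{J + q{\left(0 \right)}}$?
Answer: $- \frac{5384}{3} \approx -1794.7$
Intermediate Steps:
$q{\left(G \right)} = 4 G^{2}$ ($q{\left(G \right)} = \left(2 G\right)^{2} = 4 G^{2}$)
$t{\left(J,K \right)} = \frac{28}{J}$ ($t{\left(J,K \right)} = \frac{-1 + 29}{J + 4 \cdot 0^{2}} = \frac{28}{J + 4 \cdot 0} = \frac{28}{J + 0} = \frac{28}{J}$)
$t{\left(3,50 \right)} - 1804 = \frac{28}{3} - 1804 = - \frac{5384}{3}$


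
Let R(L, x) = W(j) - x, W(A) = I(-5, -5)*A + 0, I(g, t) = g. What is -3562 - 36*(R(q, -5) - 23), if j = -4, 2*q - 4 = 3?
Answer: -3634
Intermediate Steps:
q = 7/2 (q = 2 + (½)*3 = 2 + 3/2 = 7/2 ≈ 3.5000)
W(A) = -5*A (W(A) = -5*A + 0 = -5*A)
R(L, x) = 20 - x (R(L, x) = -5*(-4) - x = 20 - x)
-3562 - 36*(R(q, -5) - 23) = -3562 - 36*((20 - 1*(-5)) - 23) = -3562 - 36*((20 + 5) - 23) = -3562 - 36*(25 - 23) = -3562 - 36*2 = -3562 - 1*72 = -3562 - 72 = -3634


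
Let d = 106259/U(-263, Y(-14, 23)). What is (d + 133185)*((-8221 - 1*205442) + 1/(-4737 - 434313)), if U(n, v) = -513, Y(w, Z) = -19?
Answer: -3199705713663452273/112616325 ≈ -2.8412e+10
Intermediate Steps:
d = -106259/513 (d = 106259/(-513) = 106259*(-1/513) = -106259/513 ≈ -207.13)
(d + 133185)*((-8221 - 1*205442) + 1/(-4737 - 434313)) = (-106259/513 + 133185)*((-8221 - 1*205442) + 1/(-4737 - 434313)) = 68217646*((-8221 - 205442) + 1/(-439050))/513 = 68217646*(-213663 - 1/439050)/513 = (68217646/513)*(-93808740151/439050) = -3199705713663452273/112616325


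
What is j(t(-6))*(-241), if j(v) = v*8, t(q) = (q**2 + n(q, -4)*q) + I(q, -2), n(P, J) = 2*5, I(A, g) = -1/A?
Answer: 137852/3 ≈ 45951.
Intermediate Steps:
n(P, J) = 10
t(q) = q**2 - 1/q + 10*q (t(q) = (q**2 + 10*q) - 1/q = q**2 - 1/q + 10*q)
j(v) = 8*v
j(t(-6))*(-241) = (8*((-1 + (-6)**2*(10 - 6))/(-6)))*(-241) = (8*(-(-1 + 36*4)/6))*(-241) = (8*(-(-1 + 144)/6))*(-241) = (8*(-1/6*143))*(-241) = (8*(-143/6))*(-241) = -572/3*(-241) = 137852/3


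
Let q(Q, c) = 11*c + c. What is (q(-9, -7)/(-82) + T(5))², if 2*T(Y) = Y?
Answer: 83521/6724 ≈ 12.421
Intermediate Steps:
q(Q, c) = 12*c
T(Y) = Y/2
(q(-9, -7)/(-82) + T(5))² = ((12*(-7))/(-82) + (½)*5)² = (-84*(-1/82) + 5/2)² = (42/41 + 5/2)² = (289/82)² = 83521/6724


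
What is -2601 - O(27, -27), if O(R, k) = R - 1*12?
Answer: -2616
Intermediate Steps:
O(R, k) = -12 + R (O(R, k) = R - 12 = -12 + R)
-2601 - O(27, -27) = -2601 - (-12 + 27) = -2601 - 1*15 = -2601 - 15 = -2616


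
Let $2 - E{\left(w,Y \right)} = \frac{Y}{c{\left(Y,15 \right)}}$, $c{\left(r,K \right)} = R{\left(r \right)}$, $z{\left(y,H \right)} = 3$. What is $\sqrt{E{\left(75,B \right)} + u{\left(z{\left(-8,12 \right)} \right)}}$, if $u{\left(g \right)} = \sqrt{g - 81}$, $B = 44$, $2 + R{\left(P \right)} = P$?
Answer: $\frac{\sqrt{420 + 441 i \sqrt{78}}}{21} \approx 2.2176 + 1.9913 i$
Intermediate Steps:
$R{\left(P \right)} = -2 + P$
$c{\left(r,K \right)} = -2 + r$
$E{\left(w,Y \right)} = 2 - \frac{Y}{-2 + Y}$
$u{\left(g \right)} = \sqrt{-81 + g}$
$\sqrt{E{\left(75,B \right)} + u{\left(z{\left(-8,12 \right)} \right)}} = \sqrt{\frac{-4 + 44}{-2 + 44} + \sqrt{-81 + 3}} = \sqrt{\frac{1}{42} \cdot 40 + \sqrt{-78}} = \sqrt{\frac{1}{42} \cdot 40 + i \sqrt{78}} = \sqrt{\frac{20}{21} + i \sqrt{78}}$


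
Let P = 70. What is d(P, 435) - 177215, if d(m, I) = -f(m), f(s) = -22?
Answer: -177193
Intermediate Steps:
d(m, I) = 22 (d(m, I) = -1*(-22) = 22)
d(P, 435) - 177215 = 22 - 177215 = -177193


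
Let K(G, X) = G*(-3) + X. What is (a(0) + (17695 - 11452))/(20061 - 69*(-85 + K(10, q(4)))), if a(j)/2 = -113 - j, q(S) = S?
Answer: 547/2520 ≈ 0.21706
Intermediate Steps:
K(G, X) = X - 3*G (K(G, X) = -3*G + X = X - 3*G)
a(j) = -226 - 2*j (a(j) = 2*(-113 - j) = -226 - 2*j)
(a(0) + (17695 - 11452))/(20061 - 69*(-85 + K(10, q(4)))) = ((-226 - 2*0) + (17695 - 11452))/(20061 - 69*(-85 + (4 - 3*10))) = ((-226 + 0) + 6243)/(20061 - 69*(-85 + (4 - 30))) = (-226 + 6243)/(20061 - 69*(-85 - 26)) = 6017/(20061 - 69*(-111)) = 6017/(20061 + 7659) = 6017/27720 = 6017*(1/27720) = 547/2520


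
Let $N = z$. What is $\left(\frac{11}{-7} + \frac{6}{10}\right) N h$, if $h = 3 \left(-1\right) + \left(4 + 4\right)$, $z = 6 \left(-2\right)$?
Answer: $\frac{408}{7} \approx 58.286$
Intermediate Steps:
$z = -12$
$N = -12$
$h = 5$ ($h = -3 + 8 = 5$)
$\left(\frac{11}{-7} + \frac{6}{10}\right) N h = \left(\frac{11}{-7} + \frac{6}{10}\right) \left(-12\right) 5 = \left(11 \left(- \frac{1}{7}\right) + 6 \cdot \frac{1}{10}\right) \left(-12\right) 5 = \left(- \frac{11}{7} + \frac{3}{5}\right) \left(-12\right) 5 = \left(- \frac{34}{35}\right) \left(-12\right) 5 = \frac{408}{35} \cdot 5 = \frac{408}{7}$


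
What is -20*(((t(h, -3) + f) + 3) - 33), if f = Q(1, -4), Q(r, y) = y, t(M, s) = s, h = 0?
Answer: 740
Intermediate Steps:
f = -4
-20*(((t(h, -3) + f) + 3) - 33) = -20*(((-3 - 4) + 3) - 33) = -20*((-7 + 3) - 33) = -20*(-4 - 33) = -20*(-37) = 740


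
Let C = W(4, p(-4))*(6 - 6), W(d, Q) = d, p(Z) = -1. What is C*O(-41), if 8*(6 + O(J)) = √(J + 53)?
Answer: 0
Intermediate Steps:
O(J) = -6 + √(53 + J)/8 (O(J) = -6 + √(J + 53)/8 = -6 + √(53 + J)/8)
C = 0 (C = 4*(6 - 6) = 4*0 = 0)
C*O(-41) = 0*(-6 + √(53 - 41)/8) = 0*(-6 + √12/8) = 0*(-6 + (2*√3)/8) = 0*(-6 + √3/4) = 0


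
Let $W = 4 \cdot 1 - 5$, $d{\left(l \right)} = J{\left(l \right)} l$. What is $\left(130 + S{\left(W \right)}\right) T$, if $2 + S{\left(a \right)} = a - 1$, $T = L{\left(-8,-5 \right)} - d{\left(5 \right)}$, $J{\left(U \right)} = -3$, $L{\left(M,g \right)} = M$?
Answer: $882$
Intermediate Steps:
$d{\left(l \right)} = - 3 l$
$W = -1$ ($W = 4 - 5 = -1$)
$T = 7$ ($T = -8 - \left(-3\right) 5 = -8 - -15 = -8 + 15 = 7$)
$S{\left(a \right)} = -3 + a$ ($S{\left(a \right)} = -2 + \left(a - 1\right) = -2 + \left(-1 + a\right) = -3 + a$)
$\left(130 + S{\left(W \right)}\right) T = \left(130 - 4\right) 7 = 126 \cdot 7 = 882$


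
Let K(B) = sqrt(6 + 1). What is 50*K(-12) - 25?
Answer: -25 + 50*sqrt(7) ≈ 107.29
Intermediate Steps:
K(B) = sqrt(7)
50*K(-12) - 25 = 50*sqrt(7) - 25 = -25 + 50*sqrt(7)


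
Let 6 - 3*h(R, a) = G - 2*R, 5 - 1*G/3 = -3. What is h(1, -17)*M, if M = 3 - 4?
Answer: 16/3 ≈ 5.3333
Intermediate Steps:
G = 24 (G = 15 - 3*(-3) = 15 + 9 = 24)
h(R, a) = -6 + 2*R/3 (h(R, a) = 2 - (24 - 2*R)/3 = 2 + (-8 + 2*R/3) = -6 + 2*R/3)
M = -1
h(1, -17)*M = (-6 + (⅔)*1)*(-1) = (-6 + ⅔)*(-1) = -16/3*(-1) = 16/3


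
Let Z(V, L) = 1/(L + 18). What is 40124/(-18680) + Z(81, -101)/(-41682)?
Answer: -8675825779/4039090005 ≈ -2.1480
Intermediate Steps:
Z(V, L) = 1/(18 + L)
40124/(-18680) + Z(81, -101)/(-41682) = 40124/(-18680) + 1/((18 - 101)*(-41682)) = 40124*(-1/18680) - 1/41682/(-83) = -10031/4670 - 1/83*(-1/41682) = -10031/4670 + 1/3459606 = -8675825779/4039090005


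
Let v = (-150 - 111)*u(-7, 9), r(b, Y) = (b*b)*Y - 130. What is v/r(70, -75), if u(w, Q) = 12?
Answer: 1566/183815 ≈ 0.0085194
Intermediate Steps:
r(b, Y) = -130 + Y*b² (r(b, Y) = b²*Y - 130 = Y*b² - 130 = -130 + Y*b²)
v = -3132 (v = (-150 - 111)*12 = -261*12 = -3132)
v/r(70, -75) = -3132/(-130 - 75*70²) = -3132/(-130 - 75*4900) = -3132/(-130 - 367500) = -3132/(-367630) = -3132*(-1/367630) = 1566/183815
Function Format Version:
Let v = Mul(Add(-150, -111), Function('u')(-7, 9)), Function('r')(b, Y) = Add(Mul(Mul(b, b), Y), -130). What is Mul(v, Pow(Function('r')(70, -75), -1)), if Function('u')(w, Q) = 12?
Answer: Rational(1566, 183815) ≈ 0.0085194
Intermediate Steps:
Function('r')(b, Y) = Add(-130, Mul(Y, Pow(b, 2))) (Function('r')(b, Y) = Add(Mul(Pow(b, 2), Y), -130) = Add(Mul(Y, Pow(b, 2)), -130) = Add(-130, Mul(Y, Pow(b, 2))))
v = -3132 (v = Mul(Add(-150, -111), 12) = Mul(-261, 12) = -3132)
Mul(v, Pow(Function('r')(70, -75), -1)) = Mul(-3132, Pow(Add(-130, Mul(-75, Pow(70, 2))), -1)) = Mul(-3132, Pow(Add(-130, Mul(-75, 4900)), -1)) = Mul(-3132, Pow(Add(-130, -367500), -1)) = Mul(-3132, Pow(-367630, -1)) = Mul(-3132, Rational(-1, 367630)) = Rational(1566, 183815)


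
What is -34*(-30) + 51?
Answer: 1071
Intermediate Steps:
-34*(-30) + 51 = 1020 + 51 = 1071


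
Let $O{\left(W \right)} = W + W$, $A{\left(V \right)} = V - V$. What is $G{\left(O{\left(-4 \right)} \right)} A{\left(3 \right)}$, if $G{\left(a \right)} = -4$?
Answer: $0$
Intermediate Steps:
$A{\left(V \right)} = 0$
$O{\left(W \right)} = 2 W$
$G{\left(O{\left(-4 \right)} \right)} A{\left(3 \right)} = \left(-4\right) 0 = 0$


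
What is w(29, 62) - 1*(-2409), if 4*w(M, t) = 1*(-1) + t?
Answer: 9697/4 ≈ 2424.3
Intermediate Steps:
w(M, t) = -¼ + t/4 (w(M, t) = (1*(-1) + t)/4 = (-1 + t)/4 = -¼ + t/4)
w(29, 62) - 1*(-2409) = (-¼ + (¼)*62) - 1*(-2409) = (-¼ + 31/2) + 2409 = 61/4 + 2409 = 9697/4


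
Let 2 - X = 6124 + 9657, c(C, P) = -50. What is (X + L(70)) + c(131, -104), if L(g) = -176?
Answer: -16005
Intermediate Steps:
X = -15779 (X = 2 - (6124 + 9657) = 2 - 1*15781 = 2 - 15781 = -15779)
(X + L(70)) + c(131, -104) = (-15779 - 176) - 50 = -15955 - 50 = -16005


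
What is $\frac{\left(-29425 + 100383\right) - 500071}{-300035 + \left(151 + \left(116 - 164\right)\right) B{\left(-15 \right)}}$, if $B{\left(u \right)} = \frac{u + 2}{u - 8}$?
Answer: $\frac{9869599}{6899466} \approx 1.4305$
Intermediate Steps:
$B{\left(u \right)} = \frac{2 + u}{-8 + u}$
$\frac{\left(-29425 + 100383\right) - 500071}{-300035 + \left(151 + \left(116 - 164\right)\right) B{\left(-15 \right)}} = \frac{\left(-29425 + 100383\right) - 500071}{-300035 + \left(151 + \left(116 - 164\right)\right) \frac{2 - 15}{-8 - 15}} = \frac{70958 - 500071}{-300035 + \left(151 + \left(116 - 164\right)\right) \frac{1}{-23} \left(-13\right)} = - \frac{429113}{-300035 + \left(151 - 48\right) \left(\left(- \frac{1}{23}\right) \left(-13\right)\right)} = - \frac{429113}{-300035 + 103 \cdot \frac{13}{23}} = - \frac{429113}{-300035 + \frac{1339}{23}} = - \frac{429113}{- \frac{6899466}{23}} = \left(-429113\right) \left(- \frac{23}{6899466}\right) = \frac{9869599}{6899466}$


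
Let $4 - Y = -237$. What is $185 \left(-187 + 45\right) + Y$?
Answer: $-26029$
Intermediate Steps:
$Y = 241$ ($Y = 4 - -237 = 4 + 237 = 241$)
$185 \left(-187 + 45\right) + Y = 185 \left(-187 + 45\right) + 241 = 185 \left(-142\right) + 241 = -26270 + 241 = -26029$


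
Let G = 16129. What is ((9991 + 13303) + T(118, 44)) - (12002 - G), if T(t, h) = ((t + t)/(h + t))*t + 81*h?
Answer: 2523709/81 ≈ 31157.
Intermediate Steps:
T(t, h) = 81*h + 2*t²/(h + t) (T(t, h) = ((2*t)/(h + t))*t + 81*h = (2*t/(h + t))*t + 81*h = 2*t²/(h + t) + 81*h = 81*h + 2*t²/(h + t))
((9991 + 13303) + T(118, 44)) - (12002 - G) = ((9991 + 13303) + (2*118² + 81*44² + 81*44*118)/(44 + 118)) - (12002 - 1*16129) = (23294 + (2*13924 + 81*1936 + 420552)/162) - (12002 - 16129) = (23294 + (27848 + 156816 + 420552)/162) - 1*(-4127) = (23294 + (1/162)*605216) + 4127 = (23294 + 302608/81) + 4127 = 2189422/81 + 4127 = 2523709/81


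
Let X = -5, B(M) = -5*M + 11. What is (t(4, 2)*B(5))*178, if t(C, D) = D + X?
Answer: 7476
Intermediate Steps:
B(M) = 11 - 5*M
t(C, D) = -5 + D (t(C, D) = D - 5 = -5 + D)
(t(4, 2)*B(5))*178 = ((-5 + 2)*(11 - 5*5))*178 = -3*(11 - 25)*178 = -3*(-14)*178 = 42*178 = 7476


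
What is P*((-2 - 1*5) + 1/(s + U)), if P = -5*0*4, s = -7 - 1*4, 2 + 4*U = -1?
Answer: 0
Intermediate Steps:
U = -3/4 (U = -1/2 + (1/4)*(-1) = -1/2 - 1/4 = -3/4 ≈ -0.75000)
s = -11 (s = -7 - 4 = -11)
P = 0 (P = 0*4 = 0)
P*((-2 - 1*5) + 1/(s + U)) = 0*((-2 - 1*5) + 1/(-11 - 3/4)) = 0*((-2 - 5) + 1/(-47/4)) = 0*(-7 - 4/47) = 0*(-333/47) = 0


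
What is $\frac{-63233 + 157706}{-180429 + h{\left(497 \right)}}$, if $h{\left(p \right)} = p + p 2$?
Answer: $- \frac{10497}{19882} \approx -0.52796$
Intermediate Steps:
$h{\left(p \right)} = 3 p$ ($h{\left(p \right)} = p + 2 p = 3 p$)
$\frac{-63233 + 157706}{-180429 + h{\left(497 \right)}} = \frac{-63233 + 157706}{-180429 + 3 \cdot 497} = \frac{94473}{-180429 + 1491} = \frac{94473}{-178938} = 94473 \left(- \frac{1}{178938}\right) = - \frac{10497}{19882}$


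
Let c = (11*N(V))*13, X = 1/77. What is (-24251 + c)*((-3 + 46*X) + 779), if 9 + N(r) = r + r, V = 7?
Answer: -1407405728/77 ≈ -1.8278e+7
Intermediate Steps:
X = 1/77 ≈ 0.012987
N(r) = -9 + 2*r (N(r) = -9 + (r + r) = -9 + 2*r)
c = 715 (c = (11*(-9 + 2*7))*13 = (11*(-9 + 14))*13 = (11*5)*13 = 55*13 = 715)
(-24251 + c)*((-3 + 46*X) + 779) = (-24251 + 715)*((-3 + 46*(1/77)) + 779) = -23536*((-3 + 46/77) + 779) = -23536*(-185/77 + 779) = -23536*59798/77 = -1407405728/77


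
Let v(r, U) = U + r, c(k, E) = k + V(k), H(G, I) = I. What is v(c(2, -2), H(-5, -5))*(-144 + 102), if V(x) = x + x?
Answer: -42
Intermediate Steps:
V(x) = 2*x
c(k, E) = 3*k (c(k, E) = k + 2*k = 3*k)
v(c(2, -2), H(-5, -5))*(-144 + 102) = (-5 + 3*2)*(-144 + 102) = (-5 + 6)*(-42) = 1*(-42) = -42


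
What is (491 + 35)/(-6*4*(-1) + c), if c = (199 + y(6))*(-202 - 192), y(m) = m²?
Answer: -263/46283 ≈ -0.0056824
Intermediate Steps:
c = -92590 (c = (199 + 6²)*(-202 - 192) = (199 + 36)*(-394) = 235*(-394) = -92590)
(491 + 35)/(-6*4*(-1) + c) = (491 + 35)/(-6*4*(-1) - 92590) = 526/(-24*(-1) - 92590) = 526/(24 - 92590) = 526/(-92566) = 526*(-1/92566) = -263/46283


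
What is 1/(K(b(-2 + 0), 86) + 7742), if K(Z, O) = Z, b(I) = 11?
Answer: 1/7753 ≈ 0.00012898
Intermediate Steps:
1/(K(b(-2 + 0), 86) + 7742) = 1/(11 + 7742) = 1/7753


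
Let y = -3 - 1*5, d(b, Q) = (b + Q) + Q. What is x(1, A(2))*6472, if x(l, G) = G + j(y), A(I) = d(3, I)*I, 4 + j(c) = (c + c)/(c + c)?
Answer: 71192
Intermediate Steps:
d(b, Q) = b + 2*Q (d(b, Q) = (Q + b) + Q = b + 2*Q)
y = -8 (y = -3 - 5 = -8)
j(c) = -3 (j(c) = -4 + (c + c)/(c + c) = -4 + (2*c)/((2*c)) = -4 + (2*c)*(1/(2*c)) = -4 + 1 = -3)
A(I) = I*(3 + 2*I) (A(I) = (3 + 2*I)*I = I*(3 + 2*I))
x(l, G) = -3 + G (x(l, G) = G - 3 = -3 + G)
x(1, A(2))*6472 = (-3 + 2*(3 + 2*2))*6472 = (-3 + 2*(3 + 4))*6472 = (-3 + 2*7)*6472 = (-3 + 14)*6472 = 11*6472 = 71192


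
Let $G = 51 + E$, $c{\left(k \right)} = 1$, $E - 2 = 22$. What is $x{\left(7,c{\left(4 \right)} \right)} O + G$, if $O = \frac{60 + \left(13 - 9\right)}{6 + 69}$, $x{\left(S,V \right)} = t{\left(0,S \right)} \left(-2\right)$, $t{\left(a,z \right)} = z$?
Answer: $\frac{4729}{75} \approx 63.053$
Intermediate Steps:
$E = 24$ ($E = 2 + 22 = 24$)
$x{\left(S,V \right)} = - 2 S$ ($x{\left(S,V \right)} = S \left(-2\right) = - 2 S$)
$G = 75$ ($G = 51 + 24 = 75$)
$O = \frac{64}{75}$ ($O = \frac{60 + \left(13 - 9\right)}{75} = \left(60 + 4\right) \frac{1}{75} = 64 \cdot \frac{1}{75} = \frac{64}{75} \approx 0.85333$)
$x{\left(7,c{\left(4 \right)} \right)} O + G = \left(-2\right) 7 \cdot \frac{64}{75} + 75 = \left(-14\right) \frac{64}{75} + 75 = - \frac{896}{75} + 75 = \frac{4729}{75}$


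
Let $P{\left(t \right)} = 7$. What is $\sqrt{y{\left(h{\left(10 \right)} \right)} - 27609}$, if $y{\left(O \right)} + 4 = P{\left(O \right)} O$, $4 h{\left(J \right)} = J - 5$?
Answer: $\frac{i \sqrt{110417}}{2} \approx 166.15 i$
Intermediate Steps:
$h{\left(J \right)} = - \frac{5}{4} + \frac{J}{4}$ ($h{\left(J \right)} = \frac{J - 5}{4} = \frac{-5 + J}{4} = - \frac{5}{4} + \frac{J}{4}$)
$y{\left(O \right)} = -4 + 7 O$
$\sqrt{y{\left(h{\left(10 \right)} \right)} - 27609} = \sqrt{\left(-4 + 7 \left(- \frac{5}{4} + \frac{1}{4} \cdot 10\right)\right) - 27609} = \sqrt{\left(-4 + 7 \left(- \frac{5}{4} + \frac{5}{2}\right)\right) - 27609} = \sqrt{\left(-4 + 7 \cdot \frac{5}{4}\right) - 27609} = \sqrt{\left(-4 + \frac{35}{4}\right) - 27609} = \sqrt{\frac{19}{4} - 27609} = \sqrt{- \frac{110417}{4}} = \frac{i \sqrt{110417}}{2}$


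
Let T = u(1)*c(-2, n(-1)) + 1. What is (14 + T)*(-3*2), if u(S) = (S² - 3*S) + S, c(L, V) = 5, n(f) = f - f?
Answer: -60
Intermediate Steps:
n(f) = 0
u(S) = S² - 2*S
T = -4 (T = (1*(-2 + 1))*5 + 1 = (1*(-1))*5 + 1 = -1*5 + 1 = -5 + 1 = -4)
(14 + T)*(-3*2) = (14 - 4)*(-3*2) = 10*(-6) = -60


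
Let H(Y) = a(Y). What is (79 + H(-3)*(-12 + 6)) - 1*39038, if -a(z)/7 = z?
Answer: -39085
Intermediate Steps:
a(z) = -7*z
H(Y) = -7*Y
(79 + H(-3)*(-12 + 6)) - 1*39038 = (79 + (-7*(-3))*(-12 + 6)) - 1*39038 = (79 + 21*(-6)) - 39038 = (79 - 126) - 39038 = -47 - 39038 = -39085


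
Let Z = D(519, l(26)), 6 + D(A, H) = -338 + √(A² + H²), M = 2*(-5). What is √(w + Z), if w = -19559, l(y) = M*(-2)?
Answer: √(-19903 + √269761) ≈ 139.23*I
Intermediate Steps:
M = -10
l(y) = 20 (l(y) = -10*(-2) = 20)
D(A, H) = -344 + √(A² + H²) (D(A, H) = -6 + (-338 + √(A² + H²)) = -344 + √(A² + H²))
Z = -344 + √269761 (Z = -344 + √(519² + 20²) = -344 + √(269361 + 400) = -344 + √269761 ≈ 175.39)
√(w + Z) = √(-19559 + (-344 + √269761)) = √(-19903 + √269761)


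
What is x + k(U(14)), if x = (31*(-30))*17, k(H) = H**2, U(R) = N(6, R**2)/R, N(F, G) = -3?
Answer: -3098751/196 ≈ -15810.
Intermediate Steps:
U(R) = -3/R
x = -15810 (x = -930*17 = -15810)
x + k(U(14)) = -15810 + (-3/14)**2 = -15810 + 9/196 = -3098751/196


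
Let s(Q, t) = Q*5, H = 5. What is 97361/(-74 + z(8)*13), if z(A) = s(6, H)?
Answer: 97361/316 ≈ 308.10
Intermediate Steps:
s(Q, t) = 5*Q
z(A) = 30 (z(A) = 5*6 = 30)
97361/(-74 + z(8)*13) = 97361/(-74 + 30*13) = 97361/(-74 + 390) = 97361/316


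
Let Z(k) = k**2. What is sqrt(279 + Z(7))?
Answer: 2*sqrt(82) ≈ 18.111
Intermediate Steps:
sqrt(279 + Z(7)) = sqrt(279 + 7**2) = sqrt(279 + 49) = sqrt(328) = 2*sqrt(82)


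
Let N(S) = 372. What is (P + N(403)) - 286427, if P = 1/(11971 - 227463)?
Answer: -61642564061/215492 ≈ -2.8606e+5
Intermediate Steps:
P = -1/215492 (P = 1/(-215492) = -1/215492 ≈ -4.6405e-6)
(P + N(403)) - 286427 = (-1/215492 + 372) - 286427 = 80163023/215492 - 286427 = -61642564061/215492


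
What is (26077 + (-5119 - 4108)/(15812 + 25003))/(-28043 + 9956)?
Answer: -1064323528/738220905 ≈ -1.4417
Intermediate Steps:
(26077 + (-5119 - 4108)/(15812 + 25003))/(-28043 + 9956) = (26077 - 9227/40815)/(-18087) = (26077 - 9227*1/40815)*(-1/18087) = (26077 - 9227/40815)*(-1/18087) = (1064323528/40815)*(-1/18087) = -1064323528/738220905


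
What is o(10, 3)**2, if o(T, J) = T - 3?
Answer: 49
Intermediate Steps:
o(T, J) = -3 + T
o(10, 3)**2 = (-3 + 10)**2 = 7**2 = 49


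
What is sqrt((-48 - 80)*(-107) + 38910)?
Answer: sqrt(52606) ≈ 229.36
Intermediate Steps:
sqrt((-48 - 80)*(-107) + 38910) = sqrt(-128*(-107) + 38910) = sqrt(13696 + 38910) = sqrt(52606)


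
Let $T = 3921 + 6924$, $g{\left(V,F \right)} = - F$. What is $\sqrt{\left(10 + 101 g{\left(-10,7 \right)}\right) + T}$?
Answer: $2 \sqrt{2537} \approx 100.74$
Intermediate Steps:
$T = 10845$
$\sqrt{\left(10 + 101 g{\left(-10,7 \right)}\right) + T} = \sqrt{\left(10 + 101 \left(\left(-1\right) 7\right)\right) + 10845} = \sqrt{\left(10 + 101 \left(-7\right)\right) + 10845} = \sqrt{\left(10 - 707\right) + 10845} = \sqrt{-697 + 10845} = \sqrt{10148} = 2 \sqrt{2537}$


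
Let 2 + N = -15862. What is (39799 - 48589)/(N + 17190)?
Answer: -1465/221 ≈ -6.6290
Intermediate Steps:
N = -15864 (N = -2 - 15862 = -15864)
(39799 - 48589)/(N + 17190) = (39799 - 48589)/(-15864 + 17190) = -8790/1326 = -8790*1/1326 = -1465/221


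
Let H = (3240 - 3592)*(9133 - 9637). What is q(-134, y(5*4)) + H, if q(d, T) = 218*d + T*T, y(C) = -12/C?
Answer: 3704909/25 ≈ 1.4820e+5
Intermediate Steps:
q(d, T) = T² + 218*d (q(d, T) = 218*d + T² = T² + 218*d)
H = 177408 (H = -352*(-504) = 177408)
q(-134, y(5*4)) + H = ((-12/(5*4))² + 218*(-134)) + 177408 = ((-12/20)² - 29212) + 177408 = ((-12*1/20)² - 29212) + 177408 = ((-⅗)² - 29212) + 177408 = (9/25 - 29212) + 177408 = -730291/25 + 177408 = 3704909/25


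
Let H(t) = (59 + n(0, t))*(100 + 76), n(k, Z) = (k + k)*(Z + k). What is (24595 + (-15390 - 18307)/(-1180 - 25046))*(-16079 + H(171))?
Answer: -118504162615/846 ≈ -1.4008e+8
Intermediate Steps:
n(k, Z) = 2*k*(Z + k) (n(k, Z) = (2*k)*(Z + k) = 2*k*(Z + k))
H(t) = 10384 (H(t) = (59 + 2*0*(t + 0))*(100 + 76) = (59 + 2*0*t)*176 = (59 + 0)*176 = 59*176 = 10384)
(24595 + (-15390 - 18307)/(-1180 - 25046))*(-16079 + H(171)) = (24595 + (-15390 - 18307)/(-1180 - 25046))*(-16079 + 10384) = (24595 - 33697/(-26226))*(-5695) = (24595 - 33697*(-1/26226))*(-5695) = (24595 + 1087/846)*(-5695) = (20808457/846)*(-5695) = -118504162615/846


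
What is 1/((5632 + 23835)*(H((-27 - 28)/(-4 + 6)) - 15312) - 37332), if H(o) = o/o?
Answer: -1/451206569 ≈ -2.2163e-9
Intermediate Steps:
H(o) = 1
1/((5632 + 23835)*(H((-27 - 28)/(-4 + 6)) - 15312) - 37332) = 1/((5632 + 23835)*(1 - 15312) - 37332) = 1/(29467*(-15311) - 37332) = 1/(-451169237 - 37332) = 1/(-451206569) = -1/451206569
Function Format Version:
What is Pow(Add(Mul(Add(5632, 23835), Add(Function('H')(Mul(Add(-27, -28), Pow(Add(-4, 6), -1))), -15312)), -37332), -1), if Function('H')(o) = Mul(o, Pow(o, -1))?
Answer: Rational(-1, 451206569) ≈ -2.2163e-9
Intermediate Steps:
Function('H')(o) = 1
Pow(Add(Mul(Add(5632, 23835), Add(Function('H')(Mul(Add(-27, -28), Pow(Add(-4, 6), -1))), -15312)), -37332), -1) = Pow(Add(Mul(Add(5632, 23835), Add(1, -15312)), -37332), -1) = Pow(Add(Mul(29467, -15311), -37332), -1) = Pow(Add(-451169237, -37332), -1) = Pow(-451206569, -1) = Rational(-1, 451206569)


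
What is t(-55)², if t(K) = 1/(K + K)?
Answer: 1/12100 ≈ 8.2645e-5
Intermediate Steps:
t(K) = 1/(2*K)
t(-55)² = ((½)/(-55))² = ((½)*(-1/55))² = (-1/110)² = 1/12100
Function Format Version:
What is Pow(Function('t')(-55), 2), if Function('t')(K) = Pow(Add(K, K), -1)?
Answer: Rational(1, 12100) ≈ 8.2645e-5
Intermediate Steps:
Function('t')(K) = Mul(Rational(1, 2), Pow(K, -1)) (Function('t')(K) = Pow(Mul(2, K), -1) = Mul(Rational(1, 2), Pow(K, -1)))
Pow(Function('t')(-55), 2) = Pow(Mul(Rational(1, 2), Pow(-55, -1)), 2) = Pow(Mul(Rational(1, 2), Rational(-1, 55)), 2) = Pow(Rational(-1, 110), 2) = Rational(1, 12100)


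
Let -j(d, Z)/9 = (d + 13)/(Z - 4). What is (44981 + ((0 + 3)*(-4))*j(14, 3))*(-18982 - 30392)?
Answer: -2076917310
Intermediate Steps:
j(d, Z) = -9*(13 + d)/(-4 + Z) (j(d, Z) = -9*(d + 13)/(Z - 4) = -9*(13 + d)/(-4 + Z))
(44981 + ((0 + 3)*(-4))*j(14, 3))*(-18982 - 30392) = (44981 + ((0 + 3)*(-4))*(9*(-13 - 1*14)/(-4 + 3)))*(-18982 - 30392) = (44981 + (3*(-4))*(9*(-13 - 14)/(-1)))*(-49374) = (44981 - 108*(-1)*(-27))*(-49374) = (44981 - 12*243)*(-49374) = (44981 - 2916)*(-49374) = 42065*(-49374) = -2076917310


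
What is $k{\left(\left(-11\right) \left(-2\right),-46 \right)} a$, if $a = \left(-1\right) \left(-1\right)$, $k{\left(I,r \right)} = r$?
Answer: $-46$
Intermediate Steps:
$a = 1$
$k{\left(\left(-11\right) \left(-2\right),-46 \right)} a = \left(-46\right) 1 = -46$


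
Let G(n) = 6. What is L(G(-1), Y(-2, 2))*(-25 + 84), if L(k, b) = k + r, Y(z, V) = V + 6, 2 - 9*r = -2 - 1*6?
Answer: 3776/9 ≈ 419.56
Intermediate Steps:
r = 10/9 (r = 2/9 - (-2 - 1*6)/9 = 2/9 - (-2 - 6)/9 = 2/9 - ⅑*(-8) = 2/9 + 8/9 = 10/9 ≈ 1.1111)
Y(z, V) = 6 + V
L(k, b) = 10/9 + k (L(k, b) = k + 10/9 = 10/9 + k)
L(G(-1), Y(-2, 2))*(-25 + 84) = (10/9 + 6)*(-25 + 84) = (64/9)*59 = 3776/9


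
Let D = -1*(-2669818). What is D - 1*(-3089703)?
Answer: 5759521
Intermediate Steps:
D = 2669818
D - 1*(-3089703) = 2669818 - 1*(-3089703) = 2669818 + 3089703 = 5759521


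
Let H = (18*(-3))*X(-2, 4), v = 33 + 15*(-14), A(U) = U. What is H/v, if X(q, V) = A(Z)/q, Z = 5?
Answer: -45/59 ≈ -0.76271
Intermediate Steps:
X(q, V) = 5/q
v = -177 (v = 33 - 210 = -177)
H = 135 (H = (18*(-3))*(5/(-2)) = -270*(-1)/2 = -54*(-5/2) = 135)
H/v = 135/(-177) = 135*(-1/177) = -45/59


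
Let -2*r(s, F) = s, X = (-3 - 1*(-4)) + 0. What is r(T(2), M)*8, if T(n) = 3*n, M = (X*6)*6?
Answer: -24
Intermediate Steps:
X = 1 (X = (-3 + 4) + 0 = 1 + 0 = 1)
M = 36 (M = (1*6)*6 = 6*6 = 36)
r(s, F) = -s/2
r(T(2), M)*8 = -3*2/2*8 = -½*6*8 = -3*8 = -24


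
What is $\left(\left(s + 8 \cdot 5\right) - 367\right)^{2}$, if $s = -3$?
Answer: $108900$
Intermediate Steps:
$\left(\left(s + 8 \cdot 5\right) - 367\right)^{2} = \left(\left(-3 + 8 \cdot 5\right) - 367\right)^{2} = \left(\left(-3 + 40\right) - 367\right)^{2} = \left(37 - 367\right)^{2} = \left(-330\right)^{2} = 108900$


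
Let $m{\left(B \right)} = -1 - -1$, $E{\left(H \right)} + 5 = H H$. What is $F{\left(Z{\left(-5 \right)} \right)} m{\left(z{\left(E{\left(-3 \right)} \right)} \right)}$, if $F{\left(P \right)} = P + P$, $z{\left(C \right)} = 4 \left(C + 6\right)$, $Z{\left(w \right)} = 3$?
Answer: $0$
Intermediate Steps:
$E{\left(H \right)} = -5 + H^{2}$ ($E{\left(H \right)} = -5 + H H = -5 + H^{2}$)
$z{\left(C \right)} = 24 + 4 C$ ($z{\left(C \right)} = 4 \left(6 + C\right) = 24 + 4 C$)
$m{\left(B \right)} = 0$ ($m{\left(B \right)} = -1 + 1 = 0$)
$F{\left(P \right)} = 2 P$
$F{\left(Z{\left(-5 \right)} \right)} m{\left(z{\left(E{\left(-3 \right)} \right)} \right)} = 2 \cdot 3 \cdot 0 = 6 \cdot 0 = 0$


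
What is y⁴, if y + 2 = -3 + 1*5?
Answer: 0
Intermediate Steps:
y = 0 (y = -2 + (-3 + 1*5) = -2 + (-3 + 5) = -2 + 2 = 0)
y⁴ = 0⁴ = 0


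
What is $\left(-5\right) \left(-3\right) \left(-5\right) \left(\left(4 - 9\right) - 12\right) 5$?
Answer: $6375$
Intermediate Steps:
$\left(-5\right) \left(-3\right) \left(-5\right) \left(\left(4 - 9\right) - 12\right) 5 = 15 \left(-5\right) \left(-5 - 12\right) 5 = \left(-75\right) \left(-17\right) 5 = 1275 \cdot 5 = 6375$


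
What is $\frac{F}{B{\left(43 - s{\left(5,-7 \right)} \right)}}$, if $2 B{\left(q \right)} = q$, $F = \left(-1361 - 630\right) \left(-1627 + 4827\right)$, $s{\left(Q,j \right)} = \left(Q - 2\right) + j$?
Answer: $- \frac{12742400}{47} \approx -2.7112 \cdot 10^{5}$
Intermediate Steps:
$s{\left(Q,j \right)} = -2 + Q + j$ ($s{\left(Q,j \right)} = \left(-2 + Q\right) + j = -2 + Q + j$)
$F = -6371200$ ($F = \left(-1361 - 630\right) 3200 = \left(-1991\right) 3200 = -6371200$)
$B{\left(q \right)} = \frac{q}{2}$
$\frac{F}{B{\left(43 - s{\left(5,-7 \right)} \right)}} = - \frac{6371200}{\frac{1}{2} \left(43 - \left(-2 + 5 - 7\right)\right)} = - \frac{6371200}{\frac{1}{2} \left(43 - -4\right)} = - \frac{6371200}{\frac{1}{2} \left(43 + 4\right)} = - \frac{6371200}{\frac{1}{2} \cdot 47} = - \frac{6371200}{\frac{47}{2}} = \left(-6371200\right) \frac{2}{47} = - \frac{12742400}{47}$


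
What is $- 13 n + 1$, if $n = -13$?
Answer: $170$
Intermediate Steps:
$- 13 n + 1 = \left(-13\right) \left(-13\right) + 1 = 169 + 1 = 170$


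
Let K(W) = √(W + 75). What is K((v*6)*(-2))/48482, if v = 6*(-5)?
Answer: √435/48482 ≈ 0.00043019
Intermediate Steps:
v = -30
K(W) = √(75 + W)
K((v*6)*(-2))/48482 = √(75 - 30*6*(-2))/48482 = √(75 - 180*(-2))*(1/48482) = √(75 + 360)*(1/48482) = √435*(1/48482) = √435/48482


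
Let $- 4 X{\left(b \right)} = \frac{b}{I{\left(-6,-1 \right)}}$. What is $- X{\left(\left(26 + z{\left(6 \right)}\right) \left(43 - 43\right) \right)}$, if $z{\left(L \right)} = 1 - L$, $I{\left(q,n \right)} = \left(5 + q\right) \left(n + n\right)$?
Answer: $0$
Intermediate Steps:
$I{\left(q,n \right)} = 2 n \left(5 + q\right)$ ($I{\left(q,n \right)} = \left(5 + q\right) 2 n = 2 n \left(5 + q\right)$)
$X{\left(b \right)} = - \frac{b}{8}$ ($X{\left(b \right)} = - \frac{b \frac{1}{2 \left(-1\right) \left(5 - 6\right)}}{4} = - \frac{b \frac{1}{2 \left(-1\right) \left(-1\right)}}{4} = - \frac{b \frac{1}{2}}{4} = - \frac{\frac{1}{2} b}{4} = - \frac{b}{8}$)
$- X{\left(\left(26 + z{\left(6 \right)}\right) \left(43 - 43\right) \right)} = - \frac{\left(-1\right) \left(26 + \left(1 - 6\right)\right) \left(43 - 43\right)}{8} = - \frac{\left(-1\right) \left(26 + \left(1 - 6\right)\right) 0}{8} = - \frac{\left(-1\right) \left(26 - 5\right) 0}{8} = - \frac{\left(-1\right) 21 \cdot 0}{8} = - \frac{\left(-1\right) 0}{8} = \left(-1\right) 0 = 0$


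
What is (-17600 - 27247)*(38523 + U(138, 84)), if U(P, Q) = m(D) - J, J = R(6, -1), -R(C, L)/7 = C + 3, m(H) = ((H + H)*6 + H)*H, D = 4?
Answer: -1739794518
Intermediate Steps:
m(H) = 13*H² (m(H) = ((2*H)*6 + H)*H = (12*H + H)*H = (13*H)*H = 13*H²)
R(C, L) = -21 - 7*C (R(C, L) = -7*(C + 3) = -7*(3 + C) = -21 - 7*C)
J = -63 (J = -21 - 7*6 = -21 - 42 = -63)
U(P, Q) = 271 (U(P, Q) = 13*4² - 1*(-63) = 13*16 + 63 = 208 + 63 = 271)
(-17600 - 27247)*(38523 + U(138, 84)) = (-17600 - 27247)*(38523 + 271) = -44847*38794 = -1739794518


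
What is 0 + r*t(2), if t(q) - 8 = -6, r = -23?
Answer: -46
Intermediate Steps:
t(q) = 2 (t(q) = 8 - 6 = 2)
0 + r*t(2) = 0 - 23*2 = 0 - 46 = -46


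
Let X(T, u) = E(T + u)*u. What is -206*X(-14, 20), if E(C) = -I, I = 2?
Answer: 8240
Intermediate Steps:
E(C) = -2 (E(C) = -1*2 = -2)
X(T, u) = -2*u
-206*X(-14, 20) = -(-412)*20 = -206*(-40) = 8240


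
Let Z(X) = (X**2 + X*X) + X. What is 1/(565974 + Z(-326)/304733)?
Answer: 304733/172471167168 ≈ 1.7669e-6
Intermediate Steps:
Z(X) = X + 2*X**2 (Z(X) = (X**2 + X**2) + X = 2*X**2 + X = X + 2*X**2)
1/(565974 + Z(-326)/304733) = 1/(565974 - 326*(1 + 2*(-326))/304733) = 1/(565974 - 326*(1 - 652)*(1/304733)) = 1/(565974 - 326*(-651)*(1/304733)) = 1/(565974 + 212226*(1/304733)) = 1/(565974 + 212226/304733) = 1/(172471167168/304733) = 304733/172471167168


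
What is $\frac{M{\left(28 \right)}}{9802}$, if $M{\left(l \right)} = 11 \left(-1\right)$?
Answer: $- \frac{11}{9802} \approx -0.0011222$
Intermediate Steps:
$M{\left(l \right)} = -11$
$\frac{M{\left(28 \right)}}{9802} = - \frac{11}{9802}$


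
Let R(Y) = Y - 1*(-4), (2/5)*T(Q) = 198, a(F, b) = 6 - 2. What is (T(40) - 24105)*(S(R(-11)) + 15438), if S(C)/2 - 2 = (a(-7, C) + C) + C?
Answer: -364113420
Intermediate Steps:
a(F, b) = 4
T(Q) = 495 (T(Q) = (5/2)*198 = 495)
R(Y) = 4 + Y (R(Y) = Y + 4 = 4 + Y)
S(C) = 12 + 4*C (S(C) = 4 + 2*((4 + C) + C) = 4 + 2*(4 + 2*C) = 4 + (8 + 4*C) = 12 + 4*C)
(T(40) - 24105)*(S(R(-11)) + 15438) = (495 - 24105)*((12 + 4*(4 - 11)) + 15438) = -23610*((12 + 4*(-7)) + 15438) = -23610*((12 - 28) + 15438) = -23610*(-16 + 15438) = -23610*15422 = -364113420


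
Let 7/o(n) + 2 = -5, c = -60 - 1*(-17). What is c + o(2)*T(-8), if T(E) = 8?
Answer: -51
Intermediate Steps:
c = -43 (c = -60 + 17 = -43)
o(n) = -1 (o(n) = 7/(-2 - 5) = 7/(-7) = 7*(-⅐) = -1)
c + o(2)*T(-8) = -43 - 1*8 = -43 - 8 = -51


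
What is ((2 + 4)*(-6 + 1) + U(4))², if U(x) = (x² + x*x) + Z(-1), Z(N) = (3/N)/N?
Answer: 25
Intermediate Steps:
Z(N) = 3/N²
U(x) = 3 + 2*x² (U(x) = (x² + x*x) + 3/(-1)² = (x² + x²) + 3*1 = 2*x² + 3 = 3 + 2*x²)
((2 + 4)*(-6 + 1) + U(4))² = ((2 + 4)*(-6 + 1) + (3 + 2*4²))² = (6*(-5) + (3 + 2*16))² = (-30 + (3 + 32))² = (-30 + 35)² = 5² = 25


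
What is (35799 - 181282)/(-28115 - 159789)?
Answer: 145483/187904 ≈ 0.77424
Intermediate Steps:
(35799 - 181282)/(-28115 - 159789) = -145483/(-187904) = -145483*(-1/187904) = 145483/187904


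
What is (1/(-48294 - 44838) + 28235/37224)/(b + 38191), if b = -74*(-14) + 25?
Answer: 2705293/139996601888 ≈ 1.9324e-5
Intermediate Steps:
b = 1061 (b = 1036 + 25 = 1061)
(1/(-48294 - 44838) + 28235/37224)/(b + 38191) = (1/(-48294 - 44838) + 28235/37224)/(1061 + 38191) = (1/(-93132) + 28235*(1/37224))/39252 = (-1/93132 + 28235/37224)*(1/39252) = (8115879/10699832)*(1/39252) = 2705293/139996601888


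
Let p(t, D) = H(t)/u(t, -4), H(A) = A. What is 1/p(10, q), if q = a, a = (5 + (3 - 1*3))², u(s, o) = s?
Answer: 1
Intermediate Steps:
a = 25 (a = (5 + (3 - 3))² = (5 + 0)² = 5² = 25)
q = 25
p(t, D) = 1 (p(t, D) = t/t = 1)
1/p(10, q) = 1/1 = 1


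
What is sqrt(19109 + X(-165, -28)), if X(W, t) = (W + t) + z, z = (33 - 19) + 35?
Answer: sqrt(18965) ≈ 137.71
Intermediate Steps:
z = 49 (z = 14 + 35 = 49)
X(W, t) = 49 + W + t (X(W, t) = (W + t) + 49 = 49 + W + t)
sqrt(19109 + X(-165, -28)) = sqrt(19109 + (49 - 165 - 28)) = sqrt(19109 - 144) = sqrt(18965)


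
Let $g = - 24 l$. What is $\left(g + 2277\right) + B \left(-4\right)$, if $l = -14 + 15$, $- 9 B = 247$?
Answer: $\frac{21265}{9} \approx 2362.8$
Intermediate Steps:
$B = - \frac{247}{9}$ ($B = \left(- \frac{1}{9}\right) 247 = - \frac{247}{9} \approx -27.444$)
$l = 1$
$g = -24$ ($g = \left(-24\right) 1 = -24$)
$\left(g + 2277\right) + B \left(-4\right) = \left(-24 + 2277\right) - - \frac{988}{9} = 2253 + \frac{988}{9} = \frac{21265}{9}$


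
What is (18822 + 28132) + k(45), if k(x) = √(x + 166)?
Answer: 46954 + √211 ≈ 46969.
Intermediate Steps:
k(x) = √(166 + x)
(18822 + 28132) + k(45) = (18822 + 28132) + √(166 + 45) = 46954 + √211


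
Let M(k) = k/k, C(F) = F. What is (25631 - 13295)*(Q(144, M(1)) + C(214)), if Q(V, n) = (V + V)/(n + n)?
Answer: 4416288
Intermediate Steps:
M(k) = 1
Q(V, n) = V/n (Q(V, n) = (2*V)/((2*n)) = (2*V)*(1/(2*n)) = V/n)
(25631 - 13295)*(Q(144, M(1)) + C(214)) = (25631 - 13295)*(144/1 + 214) = 12336*(144*1 + 214) = 12336*(144 + 214) = 12336*358 = 4416288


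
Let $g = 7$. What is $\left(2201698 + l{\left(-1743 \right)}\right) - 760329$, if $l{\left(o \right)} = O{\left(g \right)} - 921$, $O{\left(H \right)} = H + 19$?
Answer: $1440474$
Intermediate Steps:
$O{\left(H \right)} = 19 + H$
$l{\left(o \right)} = -895$ ($l{\left(o \right)} = \left(19 + 7\right) - 921 = 26 - 921 = -895$)
$\left(2201698 + l{\left(-1743 \right)}\right) - 760329 = \left(2201698 - 895\right) - 760329 = 2200803 - 760329 = 1440474$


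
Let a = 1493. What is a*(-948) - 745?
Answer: -1416109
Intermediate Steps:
a*(-948) - 745 = 1493*(-948) - 745 = -1415364 - 745 = -1416109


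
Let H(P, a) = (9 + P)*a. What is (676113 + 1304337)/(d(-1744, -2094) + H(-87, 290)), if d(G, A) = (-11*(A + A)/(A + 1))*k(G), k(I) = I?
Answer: 230282325/1833274 ≈ 125.61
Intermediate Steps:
H(P, a) = a*(9 + P)
d(G, A) = -22*A*G/(1 + A) (d(G, A) = (-11*(A + A)/(A + 1))*G = (-11*2*A/(1 + A))*G = (-22*A/(1 + A))*G = -22*A*G/(1 + A))
(676113 + 1304337)/(d(-1744, -2094) + H(-87, 290)) = (676113 + 1304337)/(-22*(-2094)*(-1744)/(1 - 2094) + 290*(9 - 87)) = 1980450/(-22*(-2094)*(-1744)/(-2093) + 290*(-78)) = 1980450/(-22*(-2094)*(-1744)*(-1/2093) - 22620) = 1980450/(80342592/2093 - 22620) = 1980450/(32998932/2093) = 1980450*(2093/32998932) = 230282325/1833274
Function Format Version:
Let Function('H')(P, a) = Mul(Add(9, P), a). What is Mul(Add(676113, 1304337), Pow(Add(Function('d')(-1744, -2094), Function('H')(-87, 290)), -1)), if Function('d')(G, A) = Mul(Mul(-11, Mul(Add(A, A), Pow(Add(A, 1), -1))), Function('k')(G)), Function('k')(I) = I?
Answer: Rational(230282325, 1833274) ≈ 125.61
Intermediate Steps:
Function('H')(P, a) = Mul(a, Add(9, P))
Function('d')(G, A) = Mul(-22, A, G, Pow(Add(1, A), -1)) (Function('d')(G, A) = Mul(Mul(-11, Mul(Add(A, A), Pow(Add(A, 1), -1))), G) = Mul(Mul(-11, Mul(Mul(2, A), Pow(Add(1, A), -1))), G) = Mul(Mul(-11, Mul(2, A, Pow(Add(1, A), -1))), G) = Mul(Mul(-22, A, Pow(Add(1, A), -1)), G) = Mul(-22, A, G, Pow(Add(1, A), -1)))
Mul(Add(676113, 1304337), Pow(Add(Function('d')(-1744, -2094), Function('H')(-87, 290)), -1)) = Mul(Add(676113, 1304337), Pow(Add(Mul(-22, -2094, -1744, Pow(Add(1, -2094), -1)), Mul(290, Add(9, -87))), -1)) = Mul(1980450, Pow(Add(Mul(-22, -2094, -1744, Pow(-2093, -1)), Mul(290, -78)), -1)) = Mul(1980450, Pow(Add(Mul(-22, -2094, -1744, Rational(-1, 2093)), -22620), -1)) = Mul(1980450, Pow(Add(Rational(80342592, 2093), -22620), -1)) = Mul(1980450, Pow(Rational(32998932, 2093), -1)) = Mul(1980450, Rational(2093, 32998932)) = Rational(230282325, 1833274)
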